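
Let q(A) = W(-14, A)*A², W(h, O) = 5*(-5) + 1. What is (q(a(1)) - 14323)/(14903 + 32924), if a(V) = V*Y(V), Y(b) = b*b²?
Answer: -14347/47827 ≈ -0.29998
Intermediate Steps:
W(h, O) = -24 (W(h, O) = -25 + 1 = -24)
Y(b) = b³
a(V) = V⁴ (a(V) = V*V³ = V⁴)
q(A) = -24*A²
(q(a(1)) - 14323)/(14903 + 32924) = (-24*(1⁴)² - 14323)/(14903 + 32924) = (-24*1² - 14323)/47827 = (-24*1 - 14323)*(1/47827) = (-24 - 14323)*(1/47827) = -14347*1/47827 = -14347/47827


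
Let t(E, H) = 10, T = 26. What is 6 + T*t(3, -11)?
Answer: 266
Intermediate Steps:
6 + T*t(3, -11) = 6 + 26*10 = 6 + 260 = 266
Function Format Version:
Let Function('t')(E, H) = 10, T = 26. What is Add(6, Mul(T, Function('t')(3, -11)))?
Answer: 266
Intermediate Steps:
Add(6, Mul(T, Function('t')(3, -11))) = Add(6, Mul(26, 10)) = Add(6, 260) = 266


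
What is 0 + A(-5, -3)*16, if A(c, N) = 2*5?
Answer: 160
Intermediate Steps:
A(c, N) = 10
0 + A(-5, -3)*16 = 0 + 10*16 = 0 + 160 = 160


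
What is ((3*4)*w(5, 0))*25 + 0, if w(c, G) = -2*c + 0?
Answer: -3000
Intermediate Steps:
w(c, G) = -2*c
((3*4)*w(5, 0))*25 + 0 = ((3*4)*(-2*5))*25 + 0 = (12*(-10))*25 + 0 = -120*25 + 0 = -3000 + 0 = -3000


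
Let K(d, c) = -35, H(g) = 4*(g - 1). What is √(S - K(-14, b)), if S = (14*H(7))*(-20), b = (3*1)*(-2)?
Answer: I*√6685 ≈ 81.762*I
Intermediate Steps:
H(g) = -4 + 4*g (H(g) = 4*(-1 + g) = -4 + 4*g)
b = -6 (b = 3*(-2) = -6)
S = -6720 (S = (14*(-4 + 4*7))*(-20) = (14*(-4 + 28))*(-20) = (14*24)*(-20) = 336*(-20) = -6720)
√(S - K(-14, b)) = √(-6720 - 1*(-35)) = √(-6720 + 35) = √(-6685) = I*√6685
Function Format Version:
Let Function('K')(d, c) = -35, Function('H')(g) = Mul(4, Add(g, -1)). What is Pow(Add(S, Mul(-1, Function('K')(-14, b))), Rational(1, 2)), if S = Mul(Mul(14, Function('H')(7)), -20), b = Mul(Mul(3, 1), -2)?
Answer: Mul(I, Pow(6685, Rational(1, 2))) ≈ Mul(81.762, I)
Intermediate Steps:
Function('H')(g) = Add(-4, Mul(4, g)) (Function('H')(g) = Mul(4, Add(-1, g)) = Add(-4, Mul(4, g)))
b = -6 (b = Mul(3, -2) = -6)
S = -6720 (S = Mul(Mul(14, Add(-4, Mul(4, 7))), -20) = Mul(Mul(14, Add(-4, 28)), -20) = Mul(Mul(14, 24), -20) = Mul(336, -20) = -6720)
Pow(Add(S, Mul(-1, Function('K')(-14, b))), Rational(1, 2)) = Pow(Add(-6720, Mul(-1, -35)), Rational(1, 2)) = Pow(Add(-6720, 35), Rational(1, 2)) = Pow(-6685, Rational(1, 2)) = Mul(I, Pow(6685, Rational(1, 2)))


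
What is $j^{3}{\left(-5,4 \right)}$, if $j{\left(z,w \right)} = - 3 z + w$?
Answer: $6859$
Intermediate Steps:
$j{\left(z,w \right)} = w - 3 z$
$j^{3}{\left(-5,4 \right)} = \left(4 - -15\right)^{3} = \left(4 + 15\right)^{3} = 19^{3} = 6859$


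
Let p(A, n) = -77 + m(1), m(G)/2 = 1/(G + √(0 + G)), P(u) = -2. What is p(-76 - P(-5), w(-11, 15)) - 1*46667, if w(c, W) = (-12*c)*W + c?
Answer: -46743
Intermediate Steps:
w(c, W) = c - 12*W*c (w(c, W) = -12*W*c + c = c - 12*W*c)
m(G) = 2/(G + √G) (m(G) = 2/(G + √(0 + G)) = 2/(G + √G))
p(A, n) = -76 (p(A, n) = -77 + 2/(1 + √1) = -77 + 2/(1 + 1) = -77 + 2/2 = -77 + 2*(½) = -77 + 1 = -76)
p(-76 - P(-5), w(-11, 15)) - 1*46667 = -76 - 1*46667 = -76 - 46667 = -46743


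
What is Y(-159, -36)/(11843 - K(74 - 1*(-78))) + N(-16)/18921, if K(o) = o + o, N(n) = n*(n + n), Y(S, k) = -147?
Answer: 3126581/218329419 ≈ 0.014320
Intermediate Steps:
N(n) = 2*n² (N(n) = n*(2*n) = 2*n²)
K(o) = 2*o
Y(-159, -36)/(11843 - K(74 - 1*(-78))) + N(-16)/18921 = -147/(11843 - 2*(74 - 1*(-78))) + (2*(-16)²)/18921 = -147/(11843 - 2*(74 + 78)) + (2*256)*(1/18921) = -147/(11843 - 2*152) + 512*(1/18921) = -147/(11843 - 1*304) + 512/18921 = -147/(11843 - 304) + 512/18921 = -147/11539 + 512/18921 = 3126581/218329419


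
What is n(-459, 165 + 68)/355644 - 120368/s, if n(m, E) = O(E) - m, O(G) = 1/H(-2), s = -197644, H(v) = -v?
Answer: 21449487205/35145451368 ≈ 0.61031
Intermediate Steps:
O(G) = 1/2 (O(G) = 1/(-1*(-2)) = 1/2)
n(m, E) = 1/2 - m
n(-459, 165 + 68)/355644 - 120368/s = (1/2 - 1*(-459))/355644 - 120368/(-197644) = (1/2 + 459)*(1/355644) - 120368*(-1/197644) = (919/2)*(1/355644) + 30092/49411 = 919/711288 + 30092/49411 = 21449487205/35145451368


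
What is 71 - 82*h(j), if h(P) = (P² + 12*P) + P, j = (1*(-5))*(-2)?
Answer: -18789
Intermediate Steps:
j = 10 (j = -5*(-2) = 10)
h(P) = P² + 13*P
71 - 82*h(j) = 71 - 820*(13 + 10) = 71 - 820*23 = 71 - 82*230 = 71 - 18860 = -18789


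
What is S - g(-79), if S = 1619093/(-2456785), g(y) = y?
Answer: 192466922/2456785 ≈ 78.341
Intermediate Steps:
S = -1619093/2456785 (S = 1619093*(-1/2456785) = -1619093/2456785 ≈ -0.65903)
S - g(-79) = -1619093/2456785 - 1*(-79) = -1619093/2456785 + 79 = 192466922/2456785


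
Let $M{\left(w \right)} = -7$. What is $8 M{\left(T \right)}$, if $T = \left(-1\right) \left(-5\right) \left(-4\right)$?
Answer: $-56$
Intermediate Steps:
$T = -20$ ($T = 5 \left(-4\right) = -20$)
$8 M{\left(T \right)} = 8 \left(-7\right) = -56$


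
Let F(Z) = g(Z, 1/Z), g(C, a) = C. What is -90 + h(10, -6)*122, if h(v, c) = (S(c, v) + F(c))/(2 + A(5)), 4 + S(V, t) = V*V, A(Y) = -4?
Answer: -1676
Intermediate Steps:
F(Z) = Z
S(V, t) = -4 + V² (S(V, t) = -4 + V*V = -4 + V²)
h(v, c) = 2 - c/2 - c²/2 (h(v, c) = ((-4 + c²) + c)/(2 - 4) = (-4 + c + c²)/(-2) = (-4 + c + c²)*(-½) = 2 - c/2 - c²/2)
-90 + h(10, -6)*122 = -90 + (2 - ½*(-6) - ½*(-6)²)*122 = -90 + (2 + 3 - ½*36)*122 = -90 + (2 + 3 - 18)*122 = -90 - 13*122 = -90 - 1586 = -1676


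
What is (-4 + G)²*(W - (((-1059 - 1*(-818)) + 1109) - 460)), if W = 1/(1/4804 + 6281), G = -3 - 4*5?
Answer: -2991562452828/10057975 ≈ -2.9743e+5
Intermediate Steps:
G = -23 (G = -3 - 20 = -23)
W = 4804/30173925 (W = 1/(1/4804 + 6281) = 1/(30173925/4804) = 4804/30173925 ≈ 0.00015921)
(-4 + G)²*(W - (((-1059 - 1*(-818)) + 1109) - 460)) = (-4 - 23)²*(4804/30173925 - (((-1059 - 1*(-818)) + 1109) - 460)) = (-27)²*(4804/30173925 - (((-1059 + 818) + 1109) - 460)) = 729*(4804/30173925 - ((-241 + 1109) - 460)) = 729*(4804/30173925 - (868 - 460)) = 729*(4804/30173925 - 1*408) = 729*(4804/30173925 - 408) = 729*(-12310956596/30173925) = -2991562452828/10057975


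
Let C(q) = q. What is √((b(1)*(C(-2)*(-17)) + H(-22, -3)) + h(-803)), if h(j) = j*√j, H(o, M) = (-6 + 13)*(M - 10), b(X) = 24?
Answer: √(725 - 803*I*√803) ≈ 108.38 - 104.98*I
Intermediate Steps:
H(o, M) = -70 + 7*M (H(o, M) = 7*(-10 + M) = -70 + 7*M)
h(j) = j^(3/2)
√((b(1)*(C(-2)*(-17)) + H(-22, -3)) + h(-803)) = √((24*(-2*(-17)) + (-70 + 7*(-3))) + (-803)^(3/2)) = √((24*34 + (-70 - 21)) - 803*I*√803) = √((816 - 91) - 803*I*√803) = √(725 - 803*I*√803)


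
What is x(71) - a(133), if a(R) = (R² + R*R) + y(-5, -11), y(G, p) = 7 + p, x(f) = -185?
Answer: -35559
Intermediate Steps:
a(R) = -4 + 2*R² (a(R) = (R² + R*R) + (7 - 11) = (R² + R²) - 4 = 2*R² - 4 = -4 + 2*R²)
x(71) - a(133) = -185 - (-4 + 2*133²) = -185 - (-4 + 2*17689) = -185 - (-4 + 35378) = -185 - 1*35374 = -185 - 35374 = -35559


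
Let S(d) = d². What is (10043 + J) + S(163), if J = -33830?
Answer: 2782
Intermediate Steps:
(10043 + J) + S(163) = (10043 - 33830) + 163² = -23787 + 26569 = 2782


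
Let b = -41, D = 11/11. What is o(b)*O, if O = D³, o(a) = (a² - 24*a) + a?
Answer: 2624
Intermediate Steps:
D = 1 (D = 11*(1/11) = 1)
o(a) = a² - 23*a
O = 1 (O = 1³ = 1)
o(b)*O = -41*(-23 - 41)*1 = -41*(-64)*1 = 2624*1 = 2624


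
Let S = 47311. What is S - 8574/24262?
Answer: 573925454/12131 ≈ 47311.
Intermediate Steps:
S - 8574/24262 = 47311 - 8574/24262 = 47311 - 1*4287/12131 = 47311 - 4287/12131 = 573925454/12131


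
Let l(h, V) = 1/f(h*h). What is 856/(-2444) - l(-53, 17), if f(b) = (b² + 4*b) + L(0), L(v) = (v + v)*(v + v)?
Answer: -1690968049/4827949087 ≈ -0.35025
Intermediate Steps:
L(v) = 4*v² (L(v) = (2*v)*(2*v) = 4*v²)
f(b) = b² + 4*b (f(b) = (b² + 4*b) + 4*0² = (b² + 4*b) + 4*0 = (b² + 4*b) + 0 = b² + 4*b)
l(h, V) = 1/(h²*(4 + h²)) (l(h, V) = 1/((h*h)*(4 + h*h)) = 1/(h²*(4 + h²)))
856/(-2444) - l(-53, 17) = 856/(-2444) - 1/((-53)²*(4 + (-53)²)) = 856*(-1/2444) - 1/(2809*(4 + 2809)) = -214/611 - 1/(2809*2813) = -214/611 - 1*1/7901717 = -214/611 - 1/7901717 = -1690968049/4827949087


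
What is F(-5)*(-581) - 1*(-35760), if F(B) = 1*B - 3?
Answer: 40408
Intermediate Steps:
F(B) = -3 + B (F(B) = B - 3 = -3 + B)
F(-5)*(-581) - 1*(-35760) = (-3 - 5)*(-581) - 1*(-35760) = -8*(-581) + 35760 = 4648 + 35760 = 40408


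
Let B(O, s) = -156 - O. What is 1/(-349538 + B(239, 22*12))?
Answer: -1/349933 ≈ -2.8577e-6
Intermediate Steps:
1/(-349538 + B(239, 22*12)) = 1/(-349538 + (-156 - 1*239)) = 1/(-349538 + (-156 - 239)) = 1/(-349538 - 395) = 1/(-349933) = -1/349933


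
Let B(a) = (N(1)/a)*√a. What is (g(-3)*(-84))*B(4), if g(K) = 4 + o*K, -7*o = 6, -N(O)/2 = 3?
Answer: 1656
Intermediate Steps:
N(O) = -6 (N(O) = -2*3 = -6)
o = -6/7 (o = -⅐*6 = -6/7 ≈ -0.85714)
g(K) = 4 - 6*K/7
B(a) = -6/√a (B(a) = (-6/a)*√a = -6/√a)
(g(-3)*(-84))*B(4) = ((4 - 6/7*(-3))*(-84))*(-6/√4) = ((4 + 18/7)*(-84))*(-6*½) = ((46/7)*(-84))*(-3) = -552*(-3) = 1656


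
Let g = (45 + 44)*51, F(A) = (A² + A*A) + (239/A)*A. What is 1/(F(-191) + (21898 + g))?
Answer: 1/99638 ≈ 1.0036e-5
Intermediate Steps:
F(A) = 239 + 2*A² (F(A) = (A² + A²) + 239 = 2*A² + 239 = 239 + 2*A²)
g = 4539 (g = 89*51 = 4539)
1/(F(-191) + (21898 + g)) = 1/((239 + 2*(-191)²) + (21898 + 4539)) = 1/((239 + 2*36481) + 26437) = 1/((239 + 72962) + 26437) = 1/(73201 + 26437) = 1/99638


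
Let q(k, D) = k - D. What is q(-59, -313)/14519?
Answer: 254/14519 ≈ 0.017494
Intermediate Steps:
q(-59, -313)/14519 = (-59 - 1*(-313))/14519 = (-59 + 313)*(1/14519) = 254*(1/14519) = 254/14519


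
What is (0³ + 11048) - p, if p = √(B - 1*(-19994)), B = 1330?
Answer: 11048 - 2*√5331 ≈ 10902.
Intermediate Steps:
p = 2*√5331 (p = √(1330 - 1*(-19994)) = √(1330 + 19994) = √21324 = 2*√5331 ≈ 146.03)
(0³ + 11048) - p = (0³ + 11048) - 2*√5331 = (0 + 11048) - 2*√5331 = 11048 - 2*√5331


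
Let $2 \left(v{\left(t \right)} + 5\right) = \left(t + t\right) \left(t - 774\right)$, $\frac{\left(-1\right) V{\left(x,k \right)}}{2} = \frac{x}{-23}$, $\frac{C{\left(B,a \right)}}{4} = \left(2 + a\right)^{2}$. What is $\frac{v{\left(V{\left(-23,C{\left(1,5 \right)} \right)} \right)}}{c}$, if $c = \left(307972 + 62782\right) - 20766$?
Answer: $\frac{1547}{349988} \approx 0.0044202$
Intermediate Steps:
$c = 349988$ ($c = 370754 - 20766 = 349988$)
$C{\left(B,a \right)} = 4 \left(2 + a\right)^{2}$
$V{\left(x,k \right)} = \frac{2 x}{23}$ ($V{\left(x,k \right)} = - 2 \frac{x}{-23} = - 2 x \left(- \frac{1}{23}\right) = - 2 \left(- \frac{x}{23}\right) = \frac{2 x}{23}$)
$v{\left(t \right)} = -5 + t \left(-774 + t\right)$ ($v{\left(t \right)} = -5 + \frac{\left(t + t\right) \left(t - 774\right)}{2} = -5 + \frac{2 t \left(-774 + t\right)}{2} = -5 + t \left(-774 + t\right)$)
$\frac{v{\left(V{\left(-23,C{\left(1,5 \right)} \right)} \right)}}{c} = \frac{-5 + \left(\frac{2}{23} \left(-23\right)\right)^{2} - 774 \cdot \frac{2}{23} \left(-23\right)}{349988} = \left(-5 + \left(-2\right)^{2} - -1548\right) \frac{1}{349988} = \left(-5 + 4 + 1548\right) \frac{1}{349988} = 1547 \cdot \frac{1}{349988} = \frac{1547}{349988}$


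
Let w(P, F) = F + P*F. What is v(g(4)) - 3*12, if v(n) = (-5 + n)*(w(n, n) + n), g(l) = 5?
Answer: -36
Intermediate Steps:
w(P, F) = F + F*P
v(n) = (-5 + n)*(n + n*(1 + n)) (v(n) = (-5 + n)*(n*(1 + n) + n) = (-5 + n)*(n + n*(1 + n)))
v(g(4)) - 3*12 = 5*(-10 + 5**2 - 3*5) - 3*12 = 5*(-10 + 25 - 15) - 36 = 5*0 - 36 = 0 - 36 = -36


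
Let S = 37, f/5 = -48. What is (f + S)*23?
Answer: -4669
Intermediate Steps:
f = -240 (f = 5*(-48) = -240)
(f + S)*23 = (-240 + 37)*23 = -203*23 = -4669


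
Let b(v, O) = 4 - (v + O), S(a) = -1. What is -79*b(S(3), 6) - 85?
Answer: -6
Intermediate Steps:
b(v, O) = 4 - O - v (b(v, O) = 4 - (O + v) = 4 + (-O - v) = 4 - O - v)
-79*b(S(3), 6) - 85 = -79*(4 - 1*6 - 1*(-1)) - 85 = -79*(4 - 6 + 1) - 85 = -79*(-1) - 85 = 79 - 85 = -6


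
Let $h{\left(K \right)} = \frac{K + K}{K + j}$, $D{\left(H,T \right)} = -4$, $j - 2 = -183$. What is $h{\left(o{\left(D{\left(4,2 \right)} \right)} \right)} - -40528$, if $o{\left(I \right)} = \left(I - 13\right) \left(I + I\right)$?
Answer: $\frac{1823488}{45} \approx 40522.0$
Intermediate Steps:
$j = -181$ ($j = 2 - 183 = -181$)
$o{\left(I \right)} = 2 I \left(-13 + I\right)$ ($o{\left(I \right)} = \left(-13 + I\right) 2 I = 2 I \left(-13 + I\right)$)
$h{\left(K \right)} = \frac{2 K}{-181 + K}$ ($h{\left(K \right)} = \frac{K + K}{K - 181} = \frac{2 K}{-181 + K}$)
$h{\left(o{\left(D{\left(4,2 \right)} \right)} \right)} - -40528 = \frac{2 \cdot 2 \left(-4\right) \left(-13 - 4\right)}{-181 + 2 \left(-4\right) \left(-13 - 4\right)} - -40528 = \frac{2 \cdot 2 \left(-4\right) \left(-17\right)}{-181 + 2 \left(-4\right) \left(-17\right)} + 40528 = 2 \cdot 136 \frac{1}{-181 + 136} + 40528 = 2 \cdot 136 \frac{1}{-45} + 40528 = 2 \cdot 136 \left(- \frac{1}{45}\right) + 40528 = - \frac{272}{45} + 40528 = \frac{1823488}{45}$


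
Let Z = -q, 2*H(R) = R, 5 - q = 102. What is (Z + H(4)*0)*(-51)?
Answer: -4947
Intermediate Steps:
q = -97 (q = 5 - 1*102 = 5 - 102 = -97)
H(R) = R/2
Z = 97 (Z = -1*(-97) = 97)
(Z + H(4)*0)*(-51) = (97 + ((1/2)*4)*0)*(-51) = (97 + 2*0)*(-51) = (97 + 0)*(-51) = 97*(-51) = -4947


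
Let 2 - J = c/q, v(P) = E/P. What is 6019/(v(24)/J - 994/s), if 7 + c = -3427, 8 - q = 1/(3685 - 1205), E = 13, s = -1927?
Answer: 46700098649776/4011938727 ≈ 11640.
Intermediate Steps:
q = 19839/2480 (q = 8 - 1/(3685 - 1205) = 8 - 1/2480 = 19839/2480 ≈ 7.9996)
c = -3434 (c = -7 - 3427 = -3434)
v(P) = 13/P
J = 503294/1167 (J = 2 - (-3434)/19839/2480 = 2 - (-3434)*2480/19839 = 2 - 1*(-500960/1167) = 2 + 500960/1167 = 503294/1167 ≈ 431.27)
6019/(v(24)/J - 994/s) = 6019/((13/24)/(503294/1167) - 994/(-1927)) = 6019/((13*(1/24))*(1167/503294) - 994*(-1/1927)) = 6019/((13/24)*(1167/503294) + 994/1927) = 6019/(5057/4026352 + 994/1927) = 6019/(4011938727/7758780304) = 6019*(7758780304/4011938727) = 46700098649776/4011938727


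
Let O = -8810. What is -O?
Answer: 8810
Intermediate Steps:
-O = -1*(-8810) = 8810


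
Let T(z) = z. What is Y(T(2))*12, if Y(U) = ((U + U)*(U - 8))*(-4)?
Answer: 1152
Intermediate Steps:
Y(U) = -8*U*(-8 + U) (Y(U) = ((2*U)*(-8 + U))*(-4) = (2*U*(-8 + U))*(-4) = -8*U*(-8 + U))
Y(T(2))*12 = (8*2*(8 - 1*2))*12 = (8*2*(8 - 2))*12 = (8*2*6)*12 = 96*12 = 1152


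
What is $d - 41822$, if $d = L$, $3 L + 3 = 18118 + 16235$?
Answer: $-30372$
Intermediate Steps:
$L = 11450$ ($L = -1 + \frac{18118 + 16235}{3} = -1 + \frac{1}{3} \cdot 34353 = -1 + 11451 = 11450$)
$d = 11450$
$d - 41822 = 11450 - 41822 = -30372$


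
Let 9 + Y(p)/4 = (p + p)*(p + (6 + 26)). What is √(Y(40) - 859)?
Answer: √22145 ≈ 148.81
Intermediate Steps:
Y(p) = -36 + 8*p*(32 + p) (Y(p) = -36 + 4*((p + p)*(p + (6 + 26))) = -36 + 4*((2*p)*(p + 32)) = -36 + 4*((2*p)*(32 + p)) = -36 + 4*(2*p*(32 + p)) = -36 + 8*p*(32 + p))
√(Y(40) - 859) = √((-36 + 8*40² + 256*40) - 859) = √((-36 + 8*1600 + 10240) - 859) = √((-36 + 12800 + 10240) - 859) = √(23004 - 859) = √22145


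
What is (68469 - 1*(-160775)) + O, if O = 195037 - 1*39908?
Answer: 384373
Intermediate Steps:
O = 155129 (O = 195037 - 39908 = 155129)
(68469 - 1*(-160775)) + O = (68469 - 1*(-160775)) + 155129 = (68469 + 160775) + 155129 = 229244 + 155129 = 384373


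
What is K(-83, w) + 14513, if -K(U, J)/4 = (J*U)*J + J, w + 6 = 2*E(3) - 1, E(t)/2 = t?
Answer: 22793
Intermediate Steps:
E(t) = 2*t
w = 5 (w = -6 + (2*(2*3) - 1) = -6 + (2*6 - 1) = -6 + (12 - 1) = -6 + 11 = 5)
K(U, J) = -4*J - 4*U*J² (K(U, J) = -4*((J*U)*J + J) = -4*(U*J² + J) = -4*(J + U*J²) = -4*J - 4*U*J²)
K(-83, w) + 14513 = -4*5*(1 + 5*(-83)) + 14513 = -4*5*(1 - 415) + 14513 = -4*5*(-414) + 14513 = 8280 + 14513 = 22793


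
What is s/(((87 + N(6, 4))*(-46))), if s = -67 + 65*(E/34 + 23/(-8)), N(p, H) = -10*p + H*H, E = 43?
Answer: 23347/269008 ≈ 0.086789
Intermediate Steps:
N(p, H) = H² - 10*p (N(p, H) = -10*p + H² = H² - 10*p)
s = -23347/136 (s = -67 + 65*(43/34 + 23/(-8)) = -67 + 65*(43*(1/34) + 23*(-⅛)) = -67 + 65*(43/34 - 23/8) = -67 + 65*(-219/136) = -67 - 14235/136 = -23347/136 ≈ -171.67)
s/(((87 + N(6, 4))*(-46))) = -23347*(-1/(46*(87 + (4² - 10*6))))/136 = -23347*(-1/(46*(87 + (16 - 60))))/136 = -23347*(-1/(46*(87 - 44)))/136 = -23347/(136*(43*(-46))) = -23347/136/(-1978) = -23347/136*(-1/1978) = 23347/269008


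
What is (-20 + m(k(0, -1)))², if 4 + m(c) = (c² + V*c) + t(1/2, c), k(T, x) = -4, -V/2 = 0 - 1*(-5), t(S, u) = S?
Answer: 4225/4 ≈ 1056.3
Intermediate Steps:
V = -10 (V = -2*(0 - 1*(-5)) = -2*(0 + 5) = -2*5 = -10)
m(c) = -7/2 + c² - 10*c (m(c) = -4 + ((c² - 10*c) + 1/2) = -4 + ((c² - 10*c) + ½) = -4 + (½ + c² - 10*c) = -7/2 + c² - 10*c)
(-20 + m(k(0, -1)))² = (-20 + (-7/2 + (-4)² - 10*(-4)))² = (-20 + (-7/2 + 16 + 40))² = (-20 + 105/2)² = (65/2)² = 4225/4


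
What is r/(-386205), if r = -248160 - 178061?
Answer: 426221/386205 ≈ 1.1036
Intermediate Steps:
r = -426221
r/(-386205) = -426221/(-386205) = -426221*(-1/386205) = 426221/386205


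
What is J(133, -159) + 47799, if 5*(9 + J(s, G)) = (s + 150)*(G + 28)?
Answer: 201877/5 ≈ 40375.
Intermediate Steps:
J(s, G) = -9 + (28 + G)*(150 + s)/5 (J(s, G) = -9 + ((s + 150)*(G + 28))/5 = -9 + ((150 + s)*(28 + G))/5 = -9 + ((28 + G)*(150 + s))/5 = -9 + (28 + G)*(150 + s)/5)
J(133, -159) + 47799 = (831 + 30*(-159) + (28/5)*133 + (⅕)*(-159)*133) + 47799 = (831 - 4770 + 3724/5 - 21147/5) + 47799 = -37118/5 + 47799 = 201877/5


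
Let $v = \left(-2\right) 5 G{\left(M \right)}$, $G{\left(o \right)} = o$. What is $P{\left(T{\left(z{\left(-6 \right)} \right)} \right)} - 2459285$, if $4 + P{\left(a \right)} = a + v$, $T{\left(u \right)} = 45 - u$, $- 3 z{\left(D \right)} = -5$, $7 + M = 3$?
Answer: $- \frac{7377617}{3} \approx -2.4592 \cdot 10^{6}$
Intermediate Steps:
$M = -4$ ($M = -7 + 3 = -4$)
$z{\left(D \right)} = \frac{5}{3}$ ($z{\left(D \right)} = \left(- \frac{1}{3}\right) \left(-5\right) = \frac{5}{3}$)
$v = 40$ ($v = \left(-2\right) 5 \left(-4\right) = \left(-10\right) \left(-4\right) = 40$)
$P{\left(a \right)} = 36 + a$ ($P{\left(a \right)} = -4 + \left(a + 40\right) = -4 + \left(40 + a\right) = 36 + a$)
$P{\left(T{\left(z{\left(-6 \right)} \right)} \right)} - 2459285 = \left(36 + \left(45 - \frac{5}{3}\right)\right) - 2459285 = \left(36 + \frac{130}{3}\right) - 2459285 = \frac{238}{3} - 2459285 = - \frac{7377617}{3}$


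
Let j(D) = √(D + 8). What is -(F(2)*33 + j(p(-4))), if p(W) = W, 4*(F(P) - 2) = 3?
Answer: -371/4 ≈ -92.750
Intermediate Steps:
F(P) = 11/4 (F(P) = 2 + (¼)*3 = 2 + ¾ = 11/4)
j(D) = √(8 + D)
-(F(2)*33 + j(p(-4))) = -((11/4)*33 + √(8 - 4)) = -(363/4 + √4) = -(363/4 + 2) = -1*371/4 = -371/4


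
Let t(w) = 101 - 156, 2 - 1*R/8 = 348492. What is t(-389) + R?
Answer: -2787975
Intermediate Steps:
R = -2787920 (R = 16 - 8*348492 = 16 - 2787936 = -2787920)
t(w) = -55
t(-389) + R = -55 - 2787920 = -2787975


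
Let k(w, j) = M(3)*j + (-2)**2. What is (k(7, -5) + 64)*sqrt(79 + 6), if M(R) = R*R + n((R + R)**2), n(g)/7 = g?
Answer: -1237*sqrt(85) ≈ -11405.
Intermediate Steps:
n(g) = 7*g
M(R) = 29*R**2 (M(R) = R*R + 7*(R + R)**2 = R**2 + 7*(2*R)**2 = R**2 + 7*(4*R**2) = R**2 + 28*R**2 = 29*R**2)
k(w, j) = 4 + 261*j (k(w, j) = (29*3**2)*j + (-2)**2 = (29*9)*j + 4 = 261*j + 4 = 4 + 261*j)
(k(7, -5) + 64)*sqrt(79 + 6) = ((4 + 261*(-5)) + 64)*sqrt(79 + 6) = ((4 - 1305) + 64)*sqrt(85) = (-1301 + 64)*sqrt(85) = -1237*sqrt(85)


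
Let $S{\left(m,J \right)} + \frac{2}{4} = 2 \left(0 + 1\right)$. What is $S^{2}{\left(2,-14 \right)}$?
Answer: $\frac{9}{4} \approx 2.25$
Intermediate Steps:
$S{\left(m,J \right)} = \frac{3}{2}$ ($S{\left(m,J \right)} = - \frac{1}{2} + 2 \left(0 + 1\right) = - \frac{1}{2} + 2 \cdot 1 = - \frac{1}{2} + 2 = \frac{3}{2}$)
$S^{2}{\left(2,-14 \right)} = \left(\frac{3}{2}\right)^{2} = \frac{9}{4}$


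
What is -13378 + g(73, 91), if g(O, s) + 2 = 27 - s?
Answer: -13444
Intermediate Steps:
g(O, s) = 25 - s (g(O, s) = -2 + (27 - s) = 25 - s)
-13378 + g(73, 91) = -13378 + (25 - 1*91) = -13378 + (25 - 91) = -13378 - 66 = -13444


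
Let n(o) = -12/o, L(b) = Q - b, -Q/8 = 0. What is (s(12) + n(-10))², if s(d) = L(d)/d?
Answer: 1/25 ≈ 0.040000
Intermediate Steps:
Q = 0 (Q = -8*0 = 0)
L(b) = -b (L(b) = 0 - b = -b)
s(d) = -1 (s(d) = (-d)/d = -1)
(s(12) + n(-10))² = (-1 - 12/(-10))² = (-1 - 12*(-⅒))² = (-1 + 6/5)² = (⅕)² = 1/25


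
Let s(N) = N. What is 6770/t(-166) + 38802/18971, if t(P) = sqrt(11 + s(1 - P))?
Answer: 38802/18971 + 3385*sqrt(178)/89 ≈ 509.48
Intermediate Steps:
t(P) = sqrt(12 - P) (t(P) = sqrt(11 + (1 - P)) = sqrt(12 - P))
6770/t(-166) + 38802/18971 = 6770/(sqrt(12 - 1*(-166))) + 38802/18971 = 6770/(sqrt(12 + 166)) + 38802*(1/18971) = 6770/(sqrt(178)) + 38802/18971 = 6770*(sqrt(178)/178) + 38802/18971 = 3385*sqrt(178)/89 + 38802/18971 = 38802/18971 + 3385*sqrt(178)/89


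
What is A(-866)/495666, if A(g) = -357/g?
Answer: 119/143082252 ≈ 8.3169e-7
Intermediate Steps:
A(-866)/495666 = -357/(-866)/495666 = -357*(-1/866)*(1/495666) = (357/866)*(1/495666) = 119/143082252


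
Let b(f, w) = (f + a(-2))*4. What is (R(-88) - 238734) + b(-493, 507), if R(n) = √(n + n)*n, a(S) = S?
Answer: -240714 - 352*I*√11 ≈ -2.4071e+5 - 1167.5*I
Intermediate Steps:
R(n) = √2*n^(3/2) (R(n) = √(2*n)*n = (√2*√n)*n = √2*n^(3/2))
b(f, w) = -8 + 4*f (b(f, w) = (f - 2)*4 = (-2 + f)*4 = -8 + 4*f)
(R(-88) - 238734) + b(-493, 507) = (√2*(-88)^(3/2) - 238734) + (-8 + 4*(-493)) = (√2*(-176*I*√22) - 238734) + (-8 - 1972) = (-352*I*√11 - 238734) - 1980 = (-238734 - 352*I*√11) - 1980 = -240714 - 352*I*√11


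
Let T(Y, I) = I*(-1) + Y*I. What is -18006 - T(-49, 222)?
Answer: -6906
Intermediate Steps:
T(Y, I) = -I + I*Y
-18006 - T(-49, 222) = -18006 - 222*(-1 - 49) = -18006 - 222*(-50) = -18006 - 1*(-11100) = -18006 + 11100 = -6906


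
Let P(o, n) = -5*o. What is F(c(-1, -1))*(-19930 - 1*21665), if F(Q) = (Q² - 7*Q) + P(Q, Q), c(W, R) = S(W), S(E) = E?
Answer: -540735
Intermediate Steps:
c(W, R) = W
F(Q) = Q² - 12*Q (F(Q) = (Q² - 7*Q) - 5*Q = Q² - 12*Q)
F(c(-1, -1))*(-19930 - 1*21665) = (-(-12 - 1))*(-19930 - 1*21665) = (-1*(-13))*(-19930 - 21665) = 13*(-41595) = -540735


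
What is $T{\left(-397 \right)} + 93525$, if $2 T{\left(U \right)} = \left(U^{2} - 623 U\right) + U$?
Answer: $\frac{591593}{2} \approx 2.958 \cdot 10^{5}$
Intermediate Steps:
$T{\left(U \right)} = \frac{U^{2}}{2} - 311 U$ ($T{\left(U \right)} = \frac{\left(U^{2} - 623 U\right) + U}{2} = \frac{U^{2} - 622 U}{2} = \frac{U^{2}}{2} - 311 U$)
$T{\left(-397 \right)} + 93525 = \frac{1}{2} \left(-397\right) \left(-622 - 397\right) + 93525 = \frac{1}{2} \left(-397\right) \left(-1019\right) + 93525 = \frac{404543}{2} + 93525 = \frac{591593}{2}$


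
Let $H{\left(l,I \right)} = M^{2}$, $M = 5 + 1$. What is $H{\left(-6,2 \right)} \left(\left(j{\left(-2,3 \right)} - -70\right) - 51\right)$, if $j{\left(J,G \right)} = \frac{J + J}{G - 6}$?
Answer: $732$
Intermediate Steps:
$M = 6$
$H{\left(l,I \right)} = 36$ ($H{\left(l,I \right)} = 6^{2} = 36$)
$j{\left(J,G \right)} = \frac{2 J}{-6 + G}$
$H{\left(-6,2 \right)} \left(\left(j{\left(-2,3 \right)} - -70\right) - 51\right) = 36 \left(\left(2 \left(-2\right) \frac{1}{-6 + 3} - -70\right) - 51\right) = 36 \left(\left(2 \left(-2\right) \frac{1}{-3} + 70\right) - 51\right) = 36 \left(\left(2 \left(-2\right) \left(- \frac{1}{3}\right) + 70\right) - 51\right) = 36 \left(\left(\frac{4}{3} + 70\right) - 51\right) = 36 \left(\frac{214}{3} - 51\right) = 36 \cdot \frac{61}{3} = 732$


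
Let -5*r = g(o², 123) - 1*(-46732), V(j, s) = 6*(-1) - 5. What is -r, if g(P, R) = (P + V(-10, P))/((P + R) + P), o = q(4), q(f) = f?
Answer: 1448693/155 ≈ 9346.4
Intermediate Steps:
V(j, s) = -11 (V(j, s) = -6 - 5 = -11)
o = 4
g(P, R) = (-11 + P)/(R + 2*P) (g(P, R) = (P - 11)/((P + R) + P) = (-11 + P)/(R + 2*P))
r = -1448693/155 (r = -((-11 + 4²)/(123 + 2*4²) - 1*(-46732))/5 = -((-11 + 16)/(123 + 2*16) + 46732)/5 = -(5/(123 + 32) + 46732)/5 = -(5/155 + 46732)/5 = -((1/155)*5 + 46732)/5 = -(1/31 + 46732)/5 = -⅕*1448693/31 = -1448693/155 ≈ -9346.4)
-r = -1*(-1448693/155) = 1448693/155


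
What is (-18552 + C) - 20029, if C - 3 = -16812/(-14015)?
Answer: -540653858/14015 ≈ -38577.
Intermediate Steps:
C = 58857/14015 (C = 3 - 16812/(-14015) = 3 - 16812*(-1/14015) = 3 + 16812/14015 = 58857/14015 ≈ 4.1996)
(-18552 + C) - 20029 = (-18552 + 58857/14015) - 20029 = -259947423/14015 - 20029 = -540653858/14015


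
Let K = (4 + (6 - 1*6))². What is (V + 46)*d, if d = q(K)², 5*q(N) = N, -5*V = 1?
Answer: 58624/125 ≈ 468.99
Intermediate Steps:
V = -⅕ (V = -⅕*1 = -⅕ ≈ -0.20000)
K = 16 (K = (4 + (6 - 6))² = (4 + 0)² = 4² = 16)
q(N) = N/5
d = 256/25 (d = ((⅕)*16)² = (16/5)² = 256/25 ≈ 10.240)
(V + 46)*d = (-⅕ + 46)*(256/25) = (229/5)*(256/25) = 58624/125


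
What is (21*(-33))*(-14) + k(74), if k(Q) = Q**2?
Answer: 15178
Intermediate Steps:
(21*(-33))*(-14) + k(74) = (21*(-33))*(-14) + 74**2 = -693*(-14) + 5476 = 9702 + 5476 = 15178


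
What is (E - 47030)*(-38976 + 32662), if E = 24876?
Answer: 139880356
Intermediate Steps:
(E - 47030)*(-38976 + 32662) = (24876 - 47030)*(-38976 + 32662) = -22154*(-6314) = 139880356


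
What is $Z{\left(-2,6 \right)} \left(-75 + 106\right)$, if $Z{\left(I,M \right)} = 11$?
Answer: $341$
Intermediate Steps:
$Z{\left(-2,6 \right)} \left(-75 + 106\right) = 11 \left(-75 + 106\right) = 11 \cdot 31 = 341$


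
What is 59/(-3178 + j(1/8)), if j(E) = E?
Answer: -472/25423 ≈ -0.018566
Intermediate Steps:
59/(-3178 + j(1/8)) = 59/(-3178 + 1/8) = 59/(-3178 + ⅛) = 59/(-25423/8) = 59*(-8/25423) = -472/25423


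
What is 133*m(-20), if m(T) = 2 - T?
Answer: 2926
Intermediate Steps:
133*m(-20) = 133*(2 - 1*(-20)) = 133*(2 + 20) = 133*22 = 2926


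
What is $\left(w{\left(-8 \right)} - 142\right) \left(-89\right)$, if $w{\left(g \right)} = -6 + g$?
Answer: $13884$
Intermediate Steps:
$\left(w{\left(-8 \right)} - 142\right) \left(-89\right) = \left(\left(-6 - 8\right) - 142\right) \left(-89\right) = \left(-14 - 142\right) \left(-89\right) = \left(-156\right) \left(-89\right) = 13884$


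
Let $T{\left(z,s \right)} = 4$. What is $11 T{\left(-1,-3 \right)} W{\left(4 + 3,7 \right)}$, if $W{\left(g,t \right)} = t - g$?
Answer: $0$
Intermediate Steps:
$11 T{\left(-1,-3 \right)} W{\left(4 + 3,7 \right)} = 11 \cdot 4 \left(7 - \left(4 + 3\right)\right) = 44 \left(7 - 7\right) = 44 \cdot 0 = 0$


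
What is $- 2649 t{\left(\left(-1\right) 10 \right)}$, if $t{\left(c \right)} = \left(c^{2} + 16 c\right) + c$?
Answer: $185430$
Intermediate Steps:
$t{\left(c \right)} = c^{2} + 17 c$
$- 2649 t{\left(\left(-1\right) 10 \right)} = - 2649 \left(-1\right) 10 \left(17 - 10\right) = - 2649 \left(- 10 \left(17 - 10\right)\right) = - 2649 \left(\left(-10\right) 7\right) = \left(-2649\right) \left(-70\right) = 185430$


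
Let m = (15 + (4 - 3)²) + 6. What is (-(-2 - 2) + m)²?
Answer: 676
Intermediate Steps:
m = 22 (m = (15 + 1²) + 6 = (15 + 1) + 6 = 16 + 6 = 22)
(-(-2 - 2) + m)² = (-(-2 - 2) + 22)² = (-1*(-4) + 22)² = (4 + 22)² = 26² = 676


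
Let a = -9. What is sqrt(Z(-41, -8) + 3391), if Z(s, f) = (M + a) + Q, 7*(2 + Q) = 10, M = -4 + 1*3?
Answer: sqrt(165641)/7 ≈ 58.141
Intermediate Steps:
M = -1 (M = -4 + 3 = -1)
Q = -4/7 (Q = -2 + (1/7)*10 = -2 + 10/7 = -4/7 ≈ -0.57143)
Z(s, f) = -74/7 (Z(s, f) = (-1 - 9) - 4/7 = -10 - 4/7 = -74/7)
sqrt(Z(-41, -8) + 3391) = sqrt(-74/7 + 3391) = sqrt(23663/7) = sqrt(165641)/7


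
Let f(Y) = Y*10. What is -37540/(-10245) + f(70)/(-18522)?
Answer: 3276878/903609 ≈ 3.6264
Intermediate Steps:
f(Y) = 10*Y
-37540/(-10245) + f(70)/(-18522) = -37540/(-10245) + (10*70)/(-18522) = -37540*(-1/10245) + 700*(-1/18522) = 7508/2049 - 50/1323 = 3276878/903609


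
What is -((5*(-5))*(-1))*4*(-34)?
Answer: 3400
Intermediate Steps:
-((5*(-5))*(-1))*4*(-34) = --25*(-1)*4*(-34) = -25*4*(-34) = -100*(-34) = -1*(-3400) = 3400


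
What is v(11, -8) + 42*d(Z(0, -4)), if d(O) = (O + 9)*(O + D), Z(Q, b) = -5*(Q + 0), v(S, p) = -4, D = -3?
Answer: -1138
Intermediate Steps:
Z(Q, b) = -5*Q
d(O) = (-3 + O)*(9 + O) (d(O) = (O + 9)*(O - 3) = (9 + O)*(-3 + O) = (-3 + O)*(9 + O))
v(11, -8) + 42*d(Z(0, -4)) = -4 + 42*(-27 + (-5*0)² + 6*(-5*0)) = -4 + 42*(-27 + 0² + 6*0) = -4 + 42*(-27 + 0 + 0) = -4 + 42*(-27) = -4 - 1134 = -1138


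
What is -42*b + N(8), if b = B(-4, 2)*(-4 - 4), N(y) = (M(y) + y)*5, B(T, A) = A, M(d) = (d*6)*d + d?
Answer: 2672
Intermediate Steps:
M(d) = d + 6*d² (M(d) = (6*d)*d + d = 6*d² + d = d + 6*d²)
N(y) = 5*y + 5*y*(1 + 6*y) (N(y) = (y*(1 + 6*y) + y)*5 = (y + y*(1 + 6*y))*5 = 5*y + 5*y*(1 + 6*y))
b = -16 (b = 2*(-4 - 4) = 2*(-8) = -16)
-42*b + N(8) = -42*(-16) + 10*8*(1 + 3*8) = 672 + 10*8*(1 + 24) = 672 + 10*8*25 = 672 + 2000 = 2672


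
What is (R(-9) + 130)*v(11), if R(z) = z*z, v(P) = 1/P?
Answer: 211/11 ≈ 19.182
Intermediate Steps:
v(P) = 1/P
R(z) = z²
(R(-9) + 130)*v(11) = ((-9)² + 130)/11 = (81 + 130)*(1/11) = 211*(1/11) = 211/11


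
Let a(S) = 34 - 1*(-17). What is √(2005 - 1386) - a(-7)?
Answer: -51 + √619 ≈ -26.120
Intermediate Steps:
a(S) = 51 (a(S) = 34 + 17 = 51)
√(2005 - 1386) - a(-7) = √(2005 - 1386) - 1*51 = √619 - 51 = -51 + √619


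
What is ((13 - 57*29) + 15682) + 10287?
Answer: 24329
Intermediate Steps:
((13 - 57*29) + 15682) + 10287 = ((13 - 1653) + 15682) + 10287 = (-1640 + 15682) + 10287 = 14042 + 10287 = 24329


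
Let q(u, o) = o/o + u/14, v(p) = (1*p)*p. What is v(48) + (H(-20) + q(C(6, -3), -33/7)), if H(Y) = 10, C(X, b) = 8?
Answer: 16209/7 ≈ 2315.6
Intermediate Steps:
v(p) = p**2 (v(p) = p*p = p**2)
q(u, o) = 1 + u/14 (q(u, o) = 1 + u*(1/14) = 1 + u/14)
v(48) + (H(-20) + q(C(6, -3), -33/7)) = 48**2 + (10 + (1 + (1/14)*8)) = 2304 + (10 + (1 + 4/7)) = 2304 + (10 + 11/7) = 2304 + 81/7 = 16209/7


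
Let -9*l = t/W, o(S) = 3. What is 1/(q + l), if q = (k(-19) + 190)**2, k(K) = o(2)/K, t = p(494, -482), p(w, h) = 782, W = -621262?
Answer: 53117901/1914370483738 ≈ 2.7747e-5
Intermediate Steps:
t = 782
k(K) = 3/K
q = 13010449/361 (q = (3/(-19) + 190)**2 = (3*(-1/19) + 190)**2 = (-3/19 + 190)**2 = (3607/19)**2 = 13010449/361 ≈ 36040.)
l = 391/2795679 (l = -782/(9*(-621262)) = -782*(-1)/(9*621262) = -1/9*(-391/310631) = 391/2795679 ≈ 0.00013986)
1/(q + l) = 1/(13010449/361 + 391/2795679) = 1/(1914370483738/53117901) = 53117901/1914370483738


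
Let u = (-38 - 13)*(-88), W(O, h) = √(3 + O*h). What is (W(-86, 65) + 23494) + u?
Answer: 27982 + I*√5587 ≈ 27982.0 + 74.746*I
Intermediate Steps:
u = 4488 (u = -51*(-88) = 4488)
(W(-86, 65) + 23494) + u = (√(3 - 86*65) + 23494) + 4488 = (√(3 - 5590) + 23494) + 4488 = (√(-5587) + 23494) + 4488 = (I*√5587 + 23494) + 4488 = (23494 + I*√5587) + 4488 = 27982 + I*√5587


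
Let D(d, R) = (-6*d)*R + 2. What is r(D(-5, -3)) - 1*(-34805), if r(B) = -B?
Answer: 34893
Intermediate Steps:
D(d, R) = 2 - 6*R*d (D(d, R) = -6*R*d + 2 = 2 - 6*R*d)
r(D(-5, -3)) - 1*(-34805) = -(2 - 6*(-3)*(-5)) - 1*(-34805) = -(2 - 90) + 34805 = -1*(-88) + 34805 = 88 + 34805 = 34893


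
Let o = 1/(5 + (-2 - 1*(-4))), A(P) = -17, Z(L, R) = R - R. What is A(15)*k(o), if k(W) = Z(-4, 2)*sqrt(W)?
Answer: 0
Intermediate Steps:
Z(L, R) = 0
o = 1/7 (o = 1/(5 + (-2 + 4)) = 1/(5 + 2) = 1/7 ≈ 0.14286)
k(W) = 0 (k(W) = 0*sqrt(W) = 0)
A(15)*k(o) = -17*0 = 0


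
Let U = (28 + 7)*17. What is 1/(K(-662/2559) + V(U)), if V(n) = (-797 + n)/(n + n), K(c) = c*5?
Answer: -1522605/2227909 ≈ -0.68342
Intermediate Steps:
K(c) = 5*c
U = 595 (U = 35*17 = 595)
V(n) = (-797 + n)/(2*n) (V(n) = (-797 + n)/((2*n)) = (-797 + n)*(1/(2*n)) = (-797 + n)/(2*n))
1/(K(-662/2559) + V(U)) = 1/(5*(-662/2559) + (½)*(-797 + 595)/595) = 1/(5*(-662*1/2559) + (½)*(1/595)*(-202)) = 1/(5*(-662/2559) - 101/595) = 1/(-3310/2559 - 101/595) = 1/(-2227909/1522605) = -1522605/2227909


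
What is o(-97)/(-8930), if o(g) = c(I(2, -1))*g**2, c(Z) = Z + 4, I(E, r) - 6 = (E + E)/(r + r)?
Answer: -37636/4465 ≈ -8.4291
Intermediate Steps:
I(E, r) = 6 + E/r (I(E, r) = 6 + (E + E)/(r + r) = 6 + (2*E)/((2*r)) = 6 + (2*E)*(1/(2*r)) = 6 + E/r)
c(Z) = 4 + Z
o(g) = 8*g**2 (o(g) = (4 + (6 + 2/(-1)))*g**2 = (4 + (6 + 2*(-1)))*g**2 = (4 + (6 - 2))*g**2 = (4 + 4)*g**2 = 8*g**2)
o(-97)/(-8930) = (8*(-97)**2)/(-8930) = (8*9409)*(-1/8930) = 75272*(-1/8930) = -37636/4465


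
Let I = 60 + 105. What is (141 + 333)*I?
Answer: 78210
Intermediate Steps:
I = 165
(141 + 333)*I = (141 + 333)*165 = 474*165 = 78210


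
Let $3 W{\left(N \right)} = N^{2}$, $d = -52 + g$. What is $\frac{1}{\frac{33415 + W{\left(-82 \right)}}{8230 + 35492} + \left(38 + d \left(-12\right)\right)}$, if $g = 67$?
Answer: $- \frac{131166}{18518603} \approx -0.0070829$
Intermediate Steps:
$d = 15$ ($d = -52 + 67 = 15$)
$W{\left(N \right)} = \frac{N^{2}}{3}$
$\frac{1}{\frac{33415 + W{\left(-82 \right)}}{8230 + 35492} + \left(38 + d \left(-12\right)\right)} = \frac{1}{\frac{33415 + \frac{\left(-82\right)^{2}}{3}}{8230 + 35492} + \left(38 + 15 \left(-12\right)\right)} = \frac{1}{\frac{33415 + \frac{1}{3} \cdot 6724}{43722} + \left(38 - 180\right)} = \frac{1}{\left(33415 + \frac{6724}{3}\right) \frac{1}{43722} - 142} = \frac{1}{\frac{106969}{3} \cdot \frac{1}{43722} - 142} = \frac{1}{\frac{106969}{131166} - 142} = \frac{1}{- \frac{18518603}{131166}} = - \frac{131166}{18518603}$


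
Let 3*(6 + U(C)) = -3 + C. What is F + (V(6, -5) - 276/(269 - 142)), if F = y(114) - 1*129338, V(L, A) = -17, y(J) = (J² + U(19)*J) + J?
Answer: -14773043/127 ≈ -1.1632e+5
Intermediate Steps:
U(C) = -7 + C/3 (U(C) = -6 + (-3 + C)/3 = -6 + (-1 + C/3) = -7 + C/3)
y(J) = J² + J/3 (y(J) = (J² + (-7 + (⅓)*19)*J) + J = (J² + (-7 + 19/3)*J) + J = (J² - 2*J/3) + J = J² + J/3)
F = -116304 (F = 114*(⅓ + 114) - 1*129338 = 114*(343/3) - 129338 = 13034 - 129338 = -116304)
F + (V(6, -5) - 276/(269 - 142)) = -116304 + (-17 - 276/(269 - 142)) = -116304 + (-17 - 276/127) = -116304 - 2435/127 = -14773043/127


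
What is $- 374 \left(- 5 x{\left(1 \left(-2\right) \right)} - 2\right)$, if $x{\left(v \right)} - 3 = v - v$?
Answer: $6358$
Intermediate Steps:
$x{\left(v \right)} = 3$ ($x{\left(v \right)} = 3 + \left(v - v\right) = 3 + 0 = 3$)
$- 374 \left(- 5 x{\left(1 \left(-2\right) \right)} - 2\right) = - 374 \left(\left(-5\right) 3 - 2\right) = - 374 \left(-15 - 2\right) = \left(-374\right) \left(-17\right) = 6358$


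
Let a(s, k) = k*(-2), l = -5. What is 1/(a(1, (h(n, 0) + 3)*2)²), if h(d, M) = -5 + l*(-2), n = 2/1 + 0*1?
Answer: 1/1024 ≈ 0.00097656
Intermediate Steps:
n = 2 (n = 2*1 + 0 = 2 + 0 = 2)
h(d, M) = 5 (h(d, M) = -5 - 5*(-2) = -5 + 10 = 5)
a(s, k) = -2*k
1/(a(1, (h(n, 0) + 3)*2)²) = 1/((-2*(5 + 3)*2)²) = 1/((-16*2)²) = 1/((-2*16)²) = 1/((-32)²) = 1/1024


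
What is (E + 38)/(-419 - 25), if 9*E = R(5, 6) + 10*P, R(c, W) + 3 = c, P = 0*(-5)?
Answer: -86/999 ≈ -0.086086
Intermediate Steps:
P = 0
R(c, W) = -3 + c
E = 2/9 (E = ((-3 + 5) + 10*0)/9 = (2 + 0)/9 = (⅑)*2 = 2/9 ≈ 0.22222)
(E + 38)/(-419 - 25) = (2/9 + 38)/(-419 - 25) = (344/9)/(-444) = (344/9)*(-1/444) = -86/999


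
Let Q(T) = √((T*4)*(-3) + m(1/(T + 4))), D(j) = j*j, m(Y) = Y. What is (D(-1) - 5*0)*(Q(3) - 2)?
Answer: -2 + I*√1757/7 ≈ -2.0 + 5.9881*I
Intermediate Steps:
D(j) = j²
Q(T) = √(1/(4 + T) - 12*T) (Q(T) = √((T*4)*(-3) + 1/(T + 4)) = √((4*T)*(-3) + 1/(4 + T)) = √(-12*T + 1/(4 + T)) = √(1/(4 + T) - 12*T))
(D(-1) - 5*0)*(Q(3) - 2) = ((-1)² - 5*0)*(√((1 - 12*3*(4 + 3))/(4 + 3)) - 2) = (1 + 0)*(√((1 - 12*3*7)/7) - 2) = 1*(√((1 - 252)/7) - 2) = 1*(√((⅐)*(-251)) - 2) = 1*(√(-251/7) - 2) = 1*(I*√1757/7 - 2) = 1*(-2 + I*√1757/7) = -2 + I*√1757/7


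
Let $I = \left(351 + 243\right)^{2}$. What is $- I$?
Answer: $-352836$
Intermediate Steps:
$I = 352836$ ($I = 594^{2} = 352836$)
$- I = \left(-1\right) 352836 = -352836$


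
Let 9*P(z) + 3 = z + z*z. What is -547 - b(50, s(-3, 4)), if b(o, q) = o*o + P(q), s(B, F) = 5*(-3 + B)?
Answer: -9430/3 ≈ -3143.3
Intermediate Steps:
P(z) = -⅓ + z/9 + z²/9 (P(z) = -⅓ + (z + z*z)/9 = -⅓ + (z + z²)/9 = -⅓ + (z/9 + z²/9) = -⅓ + z/9 + z²/9)
s(B, F) = -15 + 5*B
b(o, q) = -⅓ + o² + q/9 + q²/9 (b(o, q) = o*o + (-⅓ + q/9 + q²/9) = o² + (-⅓ + q/9 + q²/9) = -⅓ + o² + q/9 + q²/9)
-547 - b(50, s(-3, 4)) = -547 - (-⅓ + 50² + (-15 + 5*(-3))/9 + (-15 + 5*(-3))²/9) = -547 - (-⅓ + 2500 + (-15 - 15)/9 + (-15 - 15)²/9) = -547 - (-⅓ + 2500 + (⅑)*(-30) + (⅑)*(-30)²) = -547 - (-⅓ + 2500 - 10/3 + (⅑)*900) = -547 - (-⅓ + 2500 - 10/3 + 100) = -547 - 1*7789/3 = -547 - 7789/3 = -9430/3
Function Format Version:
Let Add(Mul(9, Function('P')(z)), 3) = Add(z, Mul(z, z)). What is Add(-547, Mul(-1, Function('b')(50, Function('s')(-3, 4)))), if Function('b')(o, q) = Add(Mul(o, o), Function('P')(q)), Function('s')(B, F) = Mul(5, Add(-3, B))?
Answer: Rational(-9430, 3) ≈ -3143.3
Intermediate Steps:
Function('P')(z) = Add(Rational(-1, 3), Mul(Rational(1, 9), z), Mul(Rational(1, 9), Pow(z, 2))) (Function('P')(z) = Add(Rational(-1, 3), Mul(Rational(1, 9), Add(z, Mul(z, z)))) = Add(Rational(-1, 3), Mul(Rational(1, 9), Add(z, Pow(z, 2)))) = Add(Rational(-1, 3), Add(Mul(Rational(1, 9), z), Mul(Rational(1, 9), Pow(z, 2)))) = Add(Rational(-1, 3), Mul(Rational(1, 9), z), Mul(Rational(1, 9), Pow(z, 2))))
Function('s')(B, F) = Add(-15, Mul(5, B))
Function('b')(o, q) = Add(Rational(-1, 3), Pow(o, 2), Mul(Rational(1, 9), q), Mul(Rational(1, 9), Pow(q, 2))) (Function('b')(o, q) = Add(Mul(o, o), Add(Rational(-1, 3), Mul(Rational(1, 9), q), Mul(Rational(1, 9), Pow(q, 2)))) = Add(Pow(o, 2), Add(Rational(-1, 3), Mul(Rational(1, 9), q), Mul(Rational(1, 9), Pow(q, 2)))) = Add(Rational(-1, 3), Pow(o, 2), Mul(Rational(1, 9), q), Mul(Rational(1, 9), Pow(q, 2))))
Add(-547, Mul(-1, Function('b')(50, Function('s')(-3, 4)))) = Add(-547, Mul(-1, Add(Rational(-1, 3), Pow(50, 2), Mul(Rational(1, 9), Add(-15, Mul(5, -3))), Mul(Rational(1, 9), Pow(Add(-15, Mul(5, -3)), 2))))) = Add(-547, Mul(-1, Add(Rational(-1, 3), 2500, Mul(Rational(1, 9), Add(-15, -15)), Mul(Rational(1, 9), Pow(Add(-15, -15), 2))))) = Add(-547, Mul(-1, Add(Rational(-1, 3), 2500, Mul(Rational(1, 9), -30), Mul(Rational(1, 9), Pow(-30, 2))))) = Add(-547, Mul(-1, Add(Rational(-1, 3), 2500, Rational(-10, 3), Mul(Rational(1, 9), 900)))) = Add(-547, Mul(-1, Add(Rational(-1, 3), 2500, Rational(-10, 3), 100))) = Add(-547, Mul(-1, Rational(7789, 3))) = Add(-547, Rational(-7789, 3)) = Rational(-9430, 3)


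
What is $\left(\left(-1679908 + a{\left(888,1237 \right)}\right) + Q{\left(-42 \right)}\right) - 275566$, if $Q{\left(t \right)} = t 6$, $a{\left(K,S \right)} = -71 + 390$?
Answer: $-1955407$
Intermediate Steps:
$a{\left(K,S \right)} = 319$
$Q{\left(t \right)} = 6 t$
$\left(\left(-1679908 + a{\left(888,1237 \right)}\right) + Q{\left(-42 \right)}\right) - 275566 = \left(\left(-1679908 + 319\right) + 6 \left(-42\right)\right) - 275566 = \left(-1679589 - 252\right) - 275566 = -1679841 - 275566 = -1955407$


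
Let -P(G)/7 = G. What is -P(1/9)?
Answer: 7/9 ≈ 0.77778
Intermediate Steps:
P(G) = -7*G
-P(1/9) = -(-7)/9 = -1*(-7/9) = 7/9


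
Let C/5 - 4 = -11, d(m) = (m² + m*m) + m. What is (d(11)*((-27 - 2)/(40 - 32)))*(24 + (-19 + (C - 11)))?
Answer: 300817/8 ≈ 37602.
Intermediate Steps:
d(m) = m + 2*m² (d(m) = (m² + m²) + m = 2*m² + m = m + 2*m²)
C = -35 (C = 20 + 5*(-11) = 20 - 55 = -35)
(d(11)*((-27 - 2)/(40 - 32)))*(24 + (-19 + (C - 11))) = ((11*(1 + 2*11))*((-27 - 2)/(40 - 32)))*(24 + (-19 + (-35 - 11))) = ((11*(1 + 22))*(-29/8))*(24 + (-19 - 46)) = ((11*23)*(-29*⅛))*(24 - 65) = (253*(-29/8))*(-41) = -7337/8*(-41) = 300817/8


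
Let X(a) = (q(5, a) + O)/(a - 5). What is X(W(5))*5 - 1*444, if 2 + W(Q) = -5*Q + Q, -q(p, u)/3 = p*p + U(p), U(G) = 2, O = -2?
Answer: -11573/27 ≈ -428.63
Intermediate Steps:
q(p, u) = -6 - 3*p² (q(p, u) = -3*(p*p + 2) = -3*(p² + 2) = -3*(2 + p²) = -6 - 3*p²)
W(Q) = -2 - 4*Q (W(Q) = -2 + (-5*Q + Q) = -2 - 4*Q)
X(a) = -83/(-5 + a) (X(a) = ((-6 - 3*5²) - 2)/(a - 5) = ((-6 - 3*25) - 2)/(-5 + a) = ((-6 - 75) - 2)/(-5 + a) = (-81 - 2)/(-5 + a) = -83/(-5 + a))
X(W(5))*5 - 1*444 = -83/(-5 + (-2 - 4*5))*5 - 1*444 = -83/(-5 + (-2 - 20))*5 - 444 = -83/(-5 - 22)*5 - 444 = -83/(-27)*5 - 444 = -83*(-1/27)*5 - 444 = (83/27)*5 - 444 = 415/27 - 444 = -11573/27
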